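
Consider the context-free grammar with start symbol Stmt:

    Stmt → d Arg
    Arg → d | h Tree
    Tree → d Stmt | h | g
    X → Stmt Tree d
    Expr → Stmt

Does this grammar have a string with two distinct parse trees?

Unambiguous

Only Stmt, Arg, Tree are reachable from Stmt; ignoring the rest: Each reachable nonterminal has at most one production per leading terminal, and all productions are right-linear; the derivation is determined token-by-token.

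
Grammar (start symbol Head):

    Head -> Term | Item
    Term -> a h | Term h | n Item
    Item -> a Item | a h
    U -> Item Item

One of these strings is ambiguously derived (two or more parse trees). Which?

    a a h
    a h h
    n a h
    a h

a h

a a h: 1 tree
a h h: 1 tree
n a h: 1 tree
a h: 2 trees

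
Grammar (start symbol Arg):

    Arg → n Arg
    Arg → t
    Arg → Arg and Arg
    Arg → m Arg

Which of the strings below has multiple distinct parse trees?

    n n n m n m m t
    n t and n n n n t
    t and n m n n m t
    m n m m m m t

n n n m n m m t: 1 tree
n t and n n n n t: 2 trees
t and n m n n m t: 1 tree
m n m m m m t: 1 tree

n t and n n n n t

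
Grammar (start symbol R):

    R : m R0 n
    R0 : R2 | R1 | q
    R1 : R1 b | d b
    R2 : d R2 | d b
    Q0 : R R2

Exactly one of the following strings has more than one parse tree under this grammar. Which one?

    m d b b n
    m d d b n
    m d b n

m d b b n: 1 tree
m d d b n: 1 tree
m d b n: 2 trees

m d b n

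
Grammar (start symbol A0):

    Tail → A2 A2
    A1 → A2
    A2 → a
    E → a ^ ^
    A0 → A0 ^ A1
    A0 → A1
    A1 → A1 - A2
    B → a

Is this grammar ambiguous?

Unambiguous

Only A0, A1, A2 are reachable from A0; ignoring the rest: This is a standard precedence ladder (A0 over A1 over A2), with each level left-recursive on its own operator ('^' at A0, '-' at A1). That structure is LR(1), hence unambiguous.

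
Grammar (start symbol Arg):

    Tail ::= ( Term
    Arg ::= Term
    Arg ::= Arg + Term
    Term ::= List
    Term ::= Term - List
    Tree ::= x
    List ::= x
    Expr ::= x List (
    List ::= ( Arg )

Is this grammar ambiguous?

Only Arg, Term, List are reachable from Arg; ignoring the rest: The grammar is stratified — Arg handles '+' (left-recursive), Term handles '-', List atoms. Each operator has a fixed associativity and precedence level, so every string has one parse.

Unambiguous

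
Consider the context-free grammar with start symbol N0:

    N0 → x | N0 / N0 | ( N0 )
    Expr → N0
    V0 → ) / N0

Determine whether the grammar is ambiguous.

Ambiguous

Witness: x / x / x

Derivation 1: N0 ⇒ N0 / N0 ⇒ x / N0 ⇒ x / N0 / N0 ⇒ x / x / N0 ⇒ x / x / x
Derivation 2: N0 ⇒ N0 / N0 ⇒ N0 / N0 / N0 ⇒ x / N0 / N0 ⇒ x / x / N0 ⇒ x / x / x

Two distinct leftmost derivations for the same string.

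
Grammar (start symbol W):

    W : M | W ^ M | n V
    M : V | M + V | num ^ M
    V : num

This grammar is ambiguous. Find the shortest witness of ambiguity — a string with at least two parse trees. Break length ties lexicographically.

length 1: no string has ≥2 trees
length 2: no string has ≥2 trees
length 3: num ^ num has 2 parse trees

Two derivations of num ^ num:
  W ⇒ M ⇒ num ^ M ⇒ num ^ V ⇒ num ^ num
  W ⇒ W ^ M ⇒ M ^ M ⇒ V ^ M ⇒ num ^ M ⇒ num ^ V ⇒ num ^ num

num ^ num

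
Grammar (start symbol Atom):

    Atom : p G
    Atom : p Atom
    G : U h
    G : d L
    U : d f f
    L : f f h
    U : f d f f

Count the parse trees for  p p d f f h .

Parse trees for p p d f f h:
  [Atom p [Atom p [G [U d f f] h]]]
  [Atom p [Atom p [G d [L f f h]]]]

2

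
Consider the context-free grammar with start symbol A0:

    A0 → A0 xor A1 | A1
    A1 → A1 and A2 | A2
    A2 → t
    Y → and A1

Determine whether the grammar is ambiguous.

Unambiguous

Only A0, A1, A2 are reachable from A0; ignoring the rest: The grammar is stratified — A0 handles 'xor' (left-recursive), A1 handles 'and', A2 atoms. Each operator has a fixed associativity and precedence level, so every string has one parse.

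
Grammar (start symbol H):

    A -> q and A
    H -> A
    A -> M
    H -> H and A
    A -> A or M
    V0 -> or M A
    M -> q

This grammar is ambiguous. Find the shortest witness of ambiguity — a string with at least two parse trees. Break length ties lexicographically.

length 1: no string has ≥2 trees
length 3: q and q has 2 parse trees

Two derivations of q and q:
  H ⇒ A ⇒ q and A ⇒ q and M ⇒ q and q
  H ⇒ H and A ⇒ A and A ⇒ M and A ⇒ q and A ⇒ q and M ⇒ q and q

q and q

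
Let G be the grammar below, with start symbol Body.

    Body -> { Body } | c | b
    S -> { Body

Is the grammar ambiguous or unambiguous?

Unambiguous

Only Body is reachable from Body; ignoring the rest: L(Body) is { openⁿ atom closeⁿ : n ≥ 0 }. The bracket depth fixes n, and the derivation is forced at every step.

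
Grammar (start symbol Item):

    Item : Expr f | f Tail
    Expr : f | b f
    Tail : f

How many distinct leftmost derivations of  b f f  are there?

Parse trees for b f f:
  [Item [Expr b f] f]

1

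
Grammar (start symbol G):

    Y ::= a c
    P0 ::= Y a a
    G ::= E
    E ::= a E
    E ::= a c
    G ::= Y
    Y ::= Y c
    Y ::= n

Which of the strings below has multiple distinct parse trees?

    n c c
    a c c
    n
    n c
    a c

n c c: 1 tree
a c c: 1 tree
n: 1 tree
n c: 1 tree
a c: 2 trees

a c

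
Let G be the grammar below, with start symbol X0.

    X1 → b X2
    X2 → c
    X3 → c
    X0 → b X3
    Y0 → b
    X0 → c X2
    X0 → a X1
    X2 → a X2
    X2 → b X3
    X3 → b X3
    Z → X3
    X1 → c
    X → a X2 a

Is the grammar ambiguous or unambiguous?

Only X0, X1, X2, X3 are reachable from X0; ignoring the rest: Restricted to the reachable nonterminals, every rule has the form A → t or A → t B, and no two rules for the same A share a first terminal. The grammar encodes a DFA — one run per string.

Unambiguous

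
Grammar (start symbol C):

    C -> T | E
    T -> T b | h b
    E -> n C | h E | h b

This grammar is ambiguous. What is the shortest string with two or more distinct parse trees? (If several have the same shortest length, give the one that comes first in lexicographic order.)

length 2: h b has 2 parse trees

Two derivations of h b:
  C ⇒ T ⇒ h b
  C ⇒ E ⇒ h b

h b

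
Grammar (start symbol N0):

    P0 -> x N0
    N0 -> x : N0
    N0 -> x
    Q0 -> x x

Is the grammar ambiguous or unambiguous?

(P0, Q0 are unreachable from N0, so their rules don't affect L(N0).) The reachable grammar is A → atom sep A | atom. Each atom is followed by either the separator (recurse) or end-of-string (stop) — no choice point.

Unambiguous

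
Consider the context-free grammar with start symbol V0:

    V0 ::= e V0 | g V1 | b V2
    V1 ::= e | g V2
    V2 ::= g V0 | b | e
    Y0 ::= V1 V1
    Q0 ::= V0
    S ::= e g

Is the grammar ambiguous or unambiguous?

Unambiguous

(Y0, Q0, S are unreachable from V0, so their rules don't affect L(V0).) Restricted to the reachable nonterminals, every rule has the form A → t or A → t B, and no two rules for the same A share a first terminal. The grammar encodes a DFA — one run per string.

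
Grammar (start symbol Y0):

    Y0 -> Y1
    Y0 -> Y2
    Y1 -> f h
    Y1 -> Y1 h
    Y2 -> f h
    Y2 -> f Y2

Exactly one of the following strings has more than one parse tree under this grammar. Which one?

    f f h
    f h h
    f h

f h

f f h: 1 tree
f h h: 1 tree
f h: 2 trees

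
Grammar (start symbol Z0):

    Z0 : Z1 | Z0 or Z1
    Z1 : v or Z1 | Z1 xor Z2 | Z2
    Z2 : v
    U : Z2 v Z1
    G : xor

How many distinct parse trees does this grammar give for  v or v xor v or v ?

Parse trees for v or v xor v or v:
  [Z0 [Z0 [Z1 v or [Z1 [Z1 [Z2 v]] xor [Z2 v]]]] or [Z1 [Z2 v]]]
  [Z0 [Z0 [Z1 [Z1 v or [Z1 [Z2 v]]] xor [Z2 v]]] or [Z1 [Z2 v]]]
  [Z0 [Z0 [Z0 [Z1 [Z2 v]]] or [Z1 [Z1 [Z2 v]] xor [Z2 v]]] or [Z1 [Z2 v]]]

3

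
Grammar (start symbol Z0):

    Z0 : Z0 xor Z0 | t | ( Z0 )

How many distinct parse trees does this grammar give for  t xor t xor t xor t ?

5

Parse trees for t xor t xor t xor t:
  [Z0 [Z0 t] xor [Z0 [Z0 t] xor [Z0 [Z0 t] xor [Z0 t]]]]
  [Z0 [Z0 t] xor [Z0 [Z0 [Z0 t] xor [Z0 t]] xor [Z0 t]]]
  [Z0 [Z0 [Z0 t] xor [Z0 t]] xor [Z0 [Z0 t] xor [Z0 t]]]
  [Z0 [Z0 [Z0 t] xor [Z0 [Z0 t] xor [Z0 t]]] xor [Z0 t]]
  [Z0 [Z0 [Z0 [Z0 t] xor [Z0 t]] xor [Z0 t]] xor [Z0 t]]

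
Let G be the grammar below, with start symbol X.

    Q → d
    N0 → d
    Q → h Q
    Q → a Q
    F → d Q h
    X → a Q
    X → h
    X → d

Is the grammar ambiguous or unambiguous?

Only X, Q are reachable from X; ignoring the rest: The reachable rules are right-linear with at most one rule per (nonterminal, next-terminal) pair. Each input token forces the next rule, so parsing is deterministic.

Unambiguous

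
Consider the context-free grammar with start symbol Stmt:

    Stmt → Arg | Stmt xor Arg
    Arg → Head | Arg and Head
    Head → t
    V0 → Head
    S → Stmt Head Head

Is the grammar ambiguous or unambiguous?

Unambiguous

(V0, S are unreachable from Stmt, so their rules don't affect L(Stmt).) Stmt → Stmt xor Arg | Arg  ;  Arg → Arg and Head | Head  — a left-associative chain with Head at the bottom. Each string factors uniquely by precedence.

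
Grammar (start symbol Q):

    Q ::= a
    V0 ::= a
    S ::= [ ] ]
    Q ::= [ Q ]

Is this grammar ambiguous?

Unambiguous

(S, V0 are unreachable from Q, so their rules don't affect L(Q).) L(Q) is { openⁿ atom closeⁿ : n ≥ 0 }. The bracket depth fixes n, and the derivation is forced at every step.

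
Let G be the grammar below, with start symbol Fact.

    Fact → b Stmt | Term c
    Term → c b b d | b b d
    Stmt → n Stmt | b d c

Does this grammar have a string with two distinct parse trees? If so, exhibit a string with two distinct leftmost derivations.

Ambiguous

Witness: b b d c

Derivation 1: Fact ⇒ b Stmt ⇒ b b d c
Derivation 2: Fact ⇒ Term c ⇒ b b d c

Two distinct leftmost derivations for the same string.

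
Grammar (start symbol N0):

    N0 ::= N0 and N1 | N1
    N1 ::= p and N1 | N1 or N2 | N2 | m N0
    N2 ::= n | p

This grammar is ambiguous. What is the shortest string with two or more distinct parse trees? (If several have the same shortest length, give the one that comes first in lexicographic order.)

length 1: no string has ≥2 trees
length 2: no string has ≥2 trees
length 3: p and n has 2 parse trees

Two derivations of p and n:
  N0 ⇒ N0 and N1 ⇒ N1 and N1 ⇒ N2 and N1 ⇒ p and N1 ⇒ p and N2 ⇒ p and n
  N0 ⇒ N1 ⇒ p and N1 ⇒ p and N2 ⇒ p and n

p and n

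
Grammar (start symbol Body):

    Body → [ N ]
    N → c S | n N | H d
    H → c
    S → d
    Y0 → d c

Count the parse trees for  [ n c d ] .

2

Parse trees for [ n c d ]:
  [Body [ [N n [N c [S d]]] ]]
  [Body [ [N n [N [H c] d]] ]]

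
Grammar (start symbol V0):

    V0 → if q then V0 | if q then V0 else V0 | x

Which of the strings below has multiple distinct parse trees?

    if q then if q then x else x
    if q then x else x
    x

if q then if q then x else x: 2 trees
if q then x else x: 1 tree
x: 1 tree

if q then if q then x else x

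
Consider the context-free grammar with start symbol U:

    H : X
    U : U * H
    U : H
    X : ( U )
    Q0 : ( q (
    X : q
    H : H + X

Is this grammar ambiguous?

Only U, H, X are reachable from U; ignoring the rest: This is a standard precedence ladder (U over H over X), with each level left-recursive on its own operator ('*' at U, '+' at H). That structure is LR(1), hence unambiguous.

Unambiguous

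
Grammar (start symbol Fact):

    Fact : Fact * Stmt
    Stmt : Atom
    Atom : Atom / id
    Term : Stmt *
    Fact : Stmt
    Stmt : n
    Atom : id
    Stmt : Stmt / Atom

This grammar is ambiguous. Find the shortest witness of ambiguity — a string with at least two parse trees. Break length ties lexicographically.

id / id

length 1: no string has ≥2 trees
length 3: id / id has 2 parse trees

Two derivations of id / id:
  Fact ⇒ Stmt ⇒ Atom ⇒ Atom / id ⇒ id / id
  Fact ⇒ Stmt ⇒ Stmt / Atom ⇒ Atom / Atom ⇒ id / Atom ⇒ id / id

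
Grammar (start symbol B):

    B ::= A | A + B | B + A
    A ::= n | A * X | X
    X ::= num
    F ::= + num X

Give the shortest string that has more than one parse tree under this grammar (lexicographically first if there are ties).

n + n

length 1: no string has ≥2 trees
length 3: n + n has 2 parse trees

Two derivations of n + n:
  B ⇒ A + B ⇒ n + B ⇒ n + A ⇒ n + n
  B ⇒ B + A ⇒ A + A ⇒ n + A ⇒ n + n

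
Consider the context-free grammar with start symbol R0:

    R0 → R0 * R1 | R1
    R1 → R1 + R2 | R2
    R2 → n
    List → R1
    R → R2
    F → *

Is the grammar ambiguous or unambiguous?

(List, R, F are unreachable from R0, so their rules don't affect L(R0).) R0 → R0 * R1 | R1  ;  R1 → R1 + R2 | R2  — a left-associative chain with R2 at the bottom. Each string factors uniquely by precedence.

Unambiguous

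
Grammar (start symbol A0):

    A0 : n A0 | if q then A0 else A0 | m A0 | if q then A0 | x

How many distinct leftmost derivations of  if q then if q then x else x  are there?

2

Parse trees for if q then if q then x else x:
  [A0 if q then [A0 if q then [A0 x]] else [A0 x]]
  [A0 if q then [A0 if q then [A0 x] else [A0 x]]]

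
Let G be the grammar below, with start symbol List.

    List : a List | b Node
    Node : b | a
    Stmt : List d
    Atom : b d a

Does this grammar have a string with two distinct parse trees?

Only List, Node are reachable from List; ignoring the rest: Each reachable nonterminal has at most one production per leading terminal, and all productions are right-linear; the derivation is determined token-by-token.

Unambiguous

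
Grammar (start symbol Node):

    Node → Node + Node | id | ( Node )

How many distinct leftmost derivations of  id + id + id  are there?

Parse trees for id + id + id:
  [Node [Node id] + [Node [Node id] + [Node id]]]
  [Node [Node [Node id] + [Node id]] + [Node id]]

2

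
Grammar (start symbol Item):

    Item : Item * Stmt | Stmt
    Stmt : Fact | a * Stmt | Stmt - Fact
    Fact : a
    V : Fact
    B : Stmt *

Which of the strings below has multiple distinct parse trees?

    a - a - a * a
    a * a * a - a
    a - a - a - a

a * a * a - a

a - a - a * a: 1 tree
a * a * a - a: 7 trees
a - a - a - a: 1 tree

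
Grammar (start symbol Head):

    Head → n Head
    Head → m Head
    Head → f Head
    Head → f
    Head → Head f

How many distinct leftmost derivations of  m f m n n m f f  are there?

Parse trees for m f m n n m f f:
  [Head m [Head f [Head m [Head n [Head n [Head m [Head f [Head f]]]]]]]]
  [Head m [Head f [Head m [Head n [Head n [Head m [Head [Head f] f]]]]]]]
  [Head m [Head f [Head m [Head n [Head n [Head [Head m [Head f]] f]]]]]]
  [Head m [Head f [Head m [Head n [Head [Head n [Head m [Head f]]] f]]]]]
  [Head m [Head f [Head m [Head [Head n [Head n [Head m [Head f]]]] f]]]]
  [Head m [Head f [Head [Head m [Head n [Head n [Head m [Head f]]]]] f]]]
  [Head m [Head [Head f [Head m [Head n [Head n [Head m [Head f]]]]]] f]]
  [Head [Head m [Head f [Head m [Head n [Head n [Head m [Head f]]]]]]] f]

8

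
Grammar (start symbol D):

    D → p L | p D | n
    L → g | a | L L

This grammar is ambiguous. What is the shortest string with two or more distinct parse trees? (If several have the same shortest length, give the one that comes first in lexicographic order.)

p a a a

length 1: no string has ≥2 trees
length 2: no string has ≥2 trees
length 3: no string has ≥2 trees
length 4: p a a a has 2 parse trees

Two derivations of p a a a:
  D ⇒ p L ⇒ p L L ⇒ p a L ⇒ p a L L ⇒ p a a L ⇒ p a a a
  D ⇒ p L ⇒ p L L ⇒ p L L L ⇒ p a L L ⇒ p a a L ⇒ p a a a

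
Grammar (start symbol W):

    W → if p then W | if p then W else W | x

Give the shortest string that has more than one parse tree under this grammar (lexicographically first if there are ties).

if p then if p then x else x

length 1: no string has ≥2 trees
length 4: no string has ≥2 trees
length 6: no string has ≥2 trees
length 7: no string has ≥2 trees
length 9: if p then if p then x else x has 2 parse trees

Two derivations of if p then if p then x else x:
  W ⇒ if p then W ⇒ if p then if p then W else W ⇒ if p then if p then x else W ⇒ if p then if p then x else x
  W ⇒ if p then W else W ⇒ if p then if p then W else W ⇒ if p then if p then x else W ⇒ if p then if p then x else x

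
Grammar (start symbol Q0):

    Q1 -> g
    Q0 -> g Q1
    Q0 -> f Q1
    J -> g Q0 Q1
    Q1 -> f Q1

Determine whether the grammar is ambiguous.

(J is unreachable from Q0, so its rules don't affect L(Q0).) Each reachable nonterminal has at most one production per leading terminal, and all productions are right-linear; the derivation is determined token-by-token.

Unambiguous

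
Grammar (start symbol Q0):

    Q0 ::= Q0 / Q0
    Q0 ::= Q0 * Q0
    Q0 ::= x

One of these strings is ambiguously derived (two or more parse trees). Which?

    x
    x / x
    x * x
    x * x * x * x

x * x * x * x

x: 1 tree
x / x: 1 tree
x * x: 1 tree
x * x * x * x: 5 trees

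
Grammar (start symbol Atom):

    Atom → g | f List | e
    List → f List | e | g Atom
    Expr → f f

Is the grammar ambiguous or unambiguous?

Unambiguous

Only Atom, List are reachable from Atom; ignoring the rest: Restricted to the reachable nonterminals, every rule has the form A → t or A → t B, and no two rules for the same A share a first terminal. The grammar encodes a DFA — one run per string.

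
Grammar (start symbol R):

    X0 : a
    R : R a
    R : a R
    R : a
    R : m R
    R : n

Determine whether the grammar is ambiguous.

Witness: a a

Derivation 1: R ⇒ R a ⇒ a a
Derivation 2: R ⇒ a R ⇒ a a

Two distinct leftmost derivations for the same string.

Ambiguous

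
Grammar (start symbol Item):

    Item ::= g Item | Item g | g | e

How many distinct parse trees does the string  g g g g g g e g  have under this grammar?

7

Parse trees for g g g g g g e g:
  [Item g [Item g [Item g [Item g [Item g [Item g [Item [Item e] g]]]]]]]
  [Item g [Item g [Item g [Item g [Item g [Item [Item g [Item e]] g]]]]]]
  [Item g [Item g [Item g [Item g [Item [Item g [Item g [Item e]]] g]]]]]
  [Item g [Item g [Item g [Item [Item g [Item g [Item g [Item e]]]] g]]]]
  [Item g [Item g [Item [Item g [Item g [Item g [Item g [Item e]]]]] g]]]
  [Item g [Item [Item g [Item g [Item g [Item g [Item g [Item e]]]]]] g]]
  [Item [Item g [Item g [Item g [Item g [Item g [Item g [Item e]]]]]]] g]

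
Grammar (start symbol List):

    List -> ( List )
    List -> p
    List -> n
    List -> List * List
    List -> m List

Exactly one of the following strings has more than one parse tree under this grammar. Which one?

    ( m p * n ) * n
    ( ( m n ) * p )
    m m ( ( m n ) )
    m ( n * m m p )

( m p * n ) * n

( m p * n ) * n: 2 trees
( ( m n ) * p ): 1 tree
m m ( ( m n ) ): 1 tree
m ( n * m m p ): 1 tree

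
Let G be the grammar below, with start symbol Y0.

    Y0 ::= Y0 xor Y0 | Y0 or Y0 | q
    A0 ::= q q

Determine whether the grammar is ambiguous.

Witness: q or q or q

Derivation 1: Y0 ⇒ Y0 or Y0 ⇒ Y0 or Y0 or Y0 ⇒ q or Y0 or Y0 ⇒ q or q or Y0 ⇒ q or q or q
Derivation 2: Y0 ⇒ Y0 or Y0 ⇒ q or Y0 ⇒ q or Y0 or Y0 ⇒ q or q or Y0 ⇒ q or q or q

Two distinct leftmost derivations for the same string.

Ambiguous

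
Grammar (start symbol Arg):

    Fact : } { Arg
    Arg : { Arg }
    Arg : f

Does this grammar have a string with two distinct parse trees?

Unambiguous

(Fact is unreachable from Arg, so its rules don't affect L(Arg).) Each string is a nest of matched brackets around a single atom. An opening bracket forces the recursive rule; an atom forces the base rule.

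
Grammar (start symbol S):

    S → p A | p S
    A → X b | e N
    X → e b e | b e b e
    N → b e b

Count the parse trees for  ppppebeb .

2

Parse trees for ppppebeb:
  [S p [S p [S p [S p [A [X e b e] b]]]]]
  [S p [S p [S p [S p [A e [N b e b]]]]]]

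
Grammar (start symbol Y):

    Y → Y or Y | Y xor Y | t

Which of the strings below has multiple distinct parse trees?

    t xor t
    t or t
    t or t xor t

t xor t: 1 tree
t or t: 1 tree
t or t xor t: 2 trees

t or t xor t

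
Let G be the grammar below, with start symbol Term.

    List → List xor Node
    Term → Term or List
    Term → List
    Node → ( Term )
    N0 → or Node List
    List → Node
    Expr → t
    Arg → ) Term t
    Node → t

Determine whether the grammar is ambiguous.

(N0, Expr, Arg are unreachable from Term, so their rules don't affect L(Term).) This is a standard precedence ladder (Term over List over Node), with each level left-recursive on its own operator ('or' at Term, 'xor' at List). That structure is LR(1), hence unambiguous.

Unambiguous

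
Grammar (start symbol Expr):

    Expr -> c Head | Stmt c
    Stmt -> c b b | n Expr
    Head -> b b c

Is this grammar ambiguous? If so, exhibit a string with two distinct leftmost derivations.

Ambiguous

Witness: c b b c

Derivation 1: Expr ⇒ c Head ⇒ c b b c
Derivation 2: Expr ⇒ Stmt c ⇒ c b b c

Two distinct leftmost derivations for the same string.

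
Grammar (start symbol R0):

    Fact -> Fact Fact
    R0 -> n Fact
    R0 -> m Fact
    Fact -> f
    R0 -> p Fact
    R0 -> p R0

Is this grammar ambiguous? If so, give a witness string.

Ambiguous

Witness: m f f f

Derivation 1: R0 ⇒ m Fact ⇒ m Fact Fact ⇒ m Fact Fact Fact ⇒ m f Fact Fact ⇒ m f f Fact ⇒ m f f f
Derivation 2: R0 ⇒ m Fact ⇒ m Fact Fact ⇒ m f Fact ⇒ m f Fact Fact ⇒ m f f Fact ⇒ m f f f

Two distinct leftmost derivations for the same string.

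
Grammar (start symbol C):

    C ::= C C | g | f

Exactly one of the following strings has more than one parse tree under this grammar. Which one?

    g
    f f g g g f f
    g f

g: 1 tree
f f g g g f f: 132 trees
g f: 1 tree

f f g g g f f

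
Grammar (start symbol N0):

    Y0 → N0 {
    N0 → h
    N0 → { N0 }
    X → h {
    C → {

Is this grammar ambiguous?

Unambiguous

Only N0 is reachable from N0; ignoring the rest: L(N0) is { openⁿ atom closeⁿ : n ≥ 0 }. The bracket depth fixes n, and the derivation is forced at every step.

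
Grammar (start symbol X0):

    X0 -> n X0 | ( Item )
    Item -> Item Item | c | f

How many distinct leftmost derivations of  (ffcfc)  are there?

14

Parse trees for (ffcfc) (showing first 6 of 14):
  [X0 ( [Item [Item f] [Item [Item f] [Item [Item c] [Item [Item f] [Item c]]]]] )]
  [X0 ( [Item [Item f] [Item [Item f] [Item [Item [Item c] [Item f]] [Item c]]]] )]
  [X0 ( [Item [Item f] [Item [Item [Item f] [Item c]] [Item [Item f] [Item c]]]] )]
  [X0 ( [Item [Item f] [Item [Item [Item f] [Item [Item c] [Item f]]] [Item c]]] )]
  [X0 ( [Item [Item f] [Item [Item [Item [Item f] [Item c]] [Item f]] [Item c]]] )]
  [X0 ( [Item [Item [Item f] [Item f]] [Item [Item c] [Item [Item f] [Item c]]]] )]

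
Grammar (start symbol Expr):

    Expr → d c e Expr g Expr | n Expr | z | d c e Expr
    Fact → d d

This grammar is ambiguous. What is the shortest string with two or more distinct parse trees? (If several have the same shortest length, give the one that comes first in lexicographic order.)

d c e d c e z g z

length 1: no string has ≥2 trees
length 2: no string has ≥2 trees
length 3: no string has ≥2 trees
length 4: no string has ≥2 trees
length 5: no string has ≥2 trees
length 6: no string has ≥2 trees
length 7: no string has ≥2 trees
length 8: no string has ≥2 trees
length 9: d c e d c e z g z has 2 parse trees

Two derivations of d c e d c e z g z:
  Expr ⇒ d c e Expr g Expr ⇒ d c e d c e Expr g Expr ⇒ d c e d c e z g Expr ⇒ d c e d c e z g z
  Expr ⇒ d c e Expr ⇒ d c e d c e Expr g Expr ⇒ d c e d c e z g Expr ⇒ d c e d c e z g z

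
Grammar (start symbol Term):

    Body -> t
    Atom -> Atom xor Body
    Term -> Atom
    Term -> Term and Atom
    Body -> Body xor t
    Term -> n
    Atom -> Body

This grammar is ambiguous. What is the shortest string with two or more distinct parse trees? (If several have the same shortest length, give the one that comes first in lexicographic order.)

t xor t

length 1: no string has ≥2 trees
length 3: t xor t has 2 parse trees

Two derivations of t xor t:
  Term ⇒ Atom ⇒ Atom xor Body ⇒ Body xor Body ⇒ t xor Body ⇒ t xor t
  Term ⇒ Atom ⇒ Body ⇒ Body xor t ⇒ t xor t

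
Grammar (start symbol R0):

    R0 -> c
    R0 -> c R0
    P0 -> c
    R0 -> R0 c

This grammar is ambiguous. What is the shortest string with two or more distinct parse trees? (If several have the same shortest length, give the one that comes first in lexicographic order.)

length 1: no string has ≥2 trees
length 2: c c has 2 parse trees

Two derivations of c c:
  R0 ⇒ c R0 ⇒ c c
  R0 ⇒ R0 c ⇒ c c

c c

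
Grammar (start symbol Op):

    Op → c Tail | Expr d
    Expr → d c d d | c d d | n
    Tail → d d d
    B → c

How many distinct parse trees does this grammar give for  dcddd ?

Parse trees for dcddd:
  [Op [Expr d c d d] d]

1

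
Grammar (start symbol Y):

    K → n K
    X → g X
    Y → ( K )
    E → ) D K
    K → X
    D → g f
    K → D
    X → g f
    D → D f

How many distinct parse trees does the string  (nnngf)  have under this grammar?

Parse trees for (nnngf):
  [Y ( [K n [K n [K n [K [X g f]]]]] )]
  [Y ( [K n [K n [K n [K [D g f]]]]] )]

2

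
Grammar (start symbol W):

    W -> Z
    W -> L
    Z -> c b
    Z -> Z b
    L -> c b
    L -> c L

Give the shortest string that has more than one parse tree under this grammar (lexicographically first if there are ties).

length 2: c b has 2 parse trees

Two derivations of c b:
  W ⇒ Z ⇒ c b
  W ⇒ L ⇒ c b

c b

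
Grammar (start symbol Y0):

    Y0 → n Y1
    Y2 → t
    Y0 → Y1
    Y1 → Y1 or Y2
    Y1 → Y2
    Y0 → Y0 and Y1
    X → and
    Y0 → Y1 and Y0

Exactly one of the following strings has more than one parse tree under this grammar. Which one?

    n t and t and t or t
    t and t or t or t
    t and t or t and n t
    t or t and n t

n t and t and t or t: 1 tree
t and t or t or t: 2 trees
t and t or t and n t: 1 tree
t or t and n t: 1 tree

t and t or t or t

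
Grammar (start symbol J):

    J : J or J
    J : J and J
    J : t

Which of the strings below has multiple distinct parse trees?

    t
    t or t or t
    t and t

t: 1 tree
t or t or t: 2 trees
t and t: 1 tree

t or t or t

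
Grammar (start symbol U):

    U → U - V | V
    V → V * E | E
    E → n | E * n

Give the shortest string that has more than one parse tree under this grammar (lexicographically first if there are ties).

length 1: no string has ≥2 trees
length 3: n * n has 2 parse trees

Two derivations of n * n:
  U ⇒ V ⇒ V * E ⇒ E * E ⇒ n * E ⇒ n * n
  U ⇒ V ⇒ E ⇒ E * n ⇒ n * n

n * n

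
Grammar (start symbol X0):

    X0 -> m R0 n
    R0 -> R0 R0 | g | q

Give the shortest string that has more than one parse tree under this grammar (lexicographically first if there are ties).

m g g g n

length 3: no string has ≥2 trees
length 4: no string has ≥2 trees
length 5: m g g g n has 2 parse trees

Two derivations of m g g g n:
  X0 ⇒ m R0 n ⇒ m R0 R0 n ⇒ m R0 R0 R0 n ⇒ m g R0 R0 n ⇒ m g g R0 n ⇒ m g g g n
  X0 ⇒ m R0 n ⇒ m R0 R0 n ⇒ m g R0 n ⇒ m g R0 R0 n ⇒ m g g R0 n ⇒ m g g g n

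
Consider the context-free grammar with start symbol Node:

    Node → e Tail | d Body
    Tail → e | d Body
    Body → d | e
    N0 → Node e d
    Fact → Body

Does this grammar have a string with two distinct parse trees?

Unambiguous

Only Node, Tail, Body are reachable from Node; ignoring the rest: Each reachable nonterminal has at most one production per leading terminal, and all productions are right-linear; the derivation is determined token-by-token.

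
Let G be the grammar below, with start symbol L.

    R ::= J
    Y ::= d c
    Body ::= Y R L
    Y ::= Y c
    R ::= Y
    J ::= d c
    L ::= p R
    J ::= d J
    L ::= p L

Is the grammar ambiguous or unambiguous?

Ambiguous

Witness: p d c

Derivation 1: L ⇒ p R ⇒ p J ⇒ p d c
Derivation 2: L ⇒ p R ⇒ p Y ⇒ p d c

Two distinct leftmost derivations for the same string.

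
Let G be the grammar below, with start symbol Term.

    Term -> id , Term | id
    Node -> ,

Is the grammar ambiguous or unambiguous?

(Node is unreachable from Term, so its rules don't affect L(Term).) Right-recursive list with a separator: after each atom, whether the separator follows determines the rule. One parse per string.

Unambiguous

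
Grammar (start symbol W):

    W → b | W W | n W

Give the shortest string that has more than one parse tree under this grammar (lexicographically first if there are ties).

b b b

length 1: no string has ≥2 trees
length 2: no string has ≥2 trees
length 3: b b b has 2 parse trees

Two derivations of b b b:
  W ⇒ W W ⇒ b W ⇒ b W W ⇒ b b W ⇒ b b b
  W ⇒ W W ⇒ W W W ⇒ b W W ⇒ b b W ⇒ b b b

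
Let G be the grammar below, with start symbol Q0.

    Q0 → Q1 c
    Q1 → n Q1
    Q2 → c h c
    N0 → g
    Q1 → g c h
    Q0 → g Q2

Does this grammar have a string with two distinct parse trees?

Witness: g c h c

Derivation 1: Q0 ⇒ Q1 c ⇒ g c h c
Derivation 2: Q0 ⇒ g Q2 ⇒ g c h c

Two distinct leftmost derivations for the same string.

Ambiguous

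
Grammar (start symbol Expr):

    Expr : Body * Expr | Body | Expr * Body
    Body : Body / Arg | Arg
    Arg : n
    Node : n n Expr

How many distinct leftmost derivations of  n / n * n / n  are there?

2

Parse trees for n / n * n / n:
  [Expr [Body [Body [Arg n]] / [Arg n]] * [Expr [Body [Body [Arg n]] / [Arg n]]]]
  [Expr [Expr [Body [Body [Arg n]] / [Arg n]]] * [Body [Body [Arg n]] / [Arg n]]]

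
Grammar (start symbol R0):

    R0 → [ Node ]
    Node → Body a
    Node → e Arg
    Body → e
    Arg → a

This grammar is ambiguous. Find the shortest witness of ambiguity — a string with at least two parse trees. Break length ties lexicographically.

[ e a ]

length 4: [ e a ] has 2 parse trees

Two derivations of [ e a ]:
  R0 ⇒ [ Node ] ⇒ [ Body a ] ⇒ [ e a ]
  R0 ⇒ [ Node ] ⇒ [ e Arg ] ⇒ [ e a ]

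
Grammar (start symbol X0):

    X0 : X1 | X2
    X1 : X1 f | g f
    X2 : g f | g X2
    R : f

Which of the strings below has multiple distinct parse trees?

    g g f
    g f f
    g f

g g f: 1 tree
g f f: 1 tree
g f: 2 trees

g f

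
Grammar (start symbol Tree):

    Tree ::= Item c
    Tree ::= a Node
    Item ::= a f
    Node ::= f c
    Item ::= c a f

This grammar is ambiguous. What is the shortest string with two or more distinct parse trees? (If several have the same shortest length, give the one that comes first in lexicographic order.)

a f c

length 3: a f c has 2 parse trees

Two derivations of a f c:
  Tree ⇒ Item c ⇒ a f c
  Tree ⇒ a Node ⇒ a f c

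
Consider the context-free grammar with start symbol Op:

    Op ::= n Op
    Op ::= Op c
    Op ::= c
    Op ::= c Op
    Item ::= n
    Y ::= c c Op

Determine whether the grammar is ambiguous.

Witness: c c

Derivation 1: Op ⇒ Op c ⇒ c c
Derivation 2: Op ⇒ c Op ⇒ c c

Two distinct leftmost derivations for the same string.

Ambiguous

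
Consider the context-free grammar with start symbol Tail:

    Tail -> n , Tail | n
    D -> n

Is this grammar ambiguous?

Unambiguous

(D is unreachable from Tail, so its rules don't affect L(Tail).) Right-recursive list with a separator: after each atom, whether the separator follows determines the rule. One parse per string.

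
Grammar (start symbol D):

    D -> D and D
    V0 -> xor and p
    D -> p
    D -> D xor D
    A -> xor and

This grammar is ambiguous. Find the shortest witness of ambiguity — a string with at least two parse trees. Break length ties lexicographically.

p and p and p

length 1: no string has ≥2 trees
length 3: no string has ≥2 trees
length 5: p and p and p has 2 parse trees

Two derivations of p and p and p:
  D ⇒ D and D ⇒ D and D and D ⇒ p and D and D ⇒ p and p and D ⇒ p and p and p
  D ⇒ D and D ⇒ p and D ⇒ p and D and D ⇒ p and p and D ⇒ p and p and p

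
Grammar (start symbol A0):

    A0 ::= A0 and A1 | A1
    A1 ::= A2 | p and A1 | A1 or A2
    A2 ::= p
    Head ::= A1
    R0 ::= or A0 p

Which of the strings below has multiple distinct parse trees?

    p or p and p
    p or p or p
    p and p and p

p or p and p: 1 tree
p or p or p: 1 tree
p and p and p: 4 trees

p and p and p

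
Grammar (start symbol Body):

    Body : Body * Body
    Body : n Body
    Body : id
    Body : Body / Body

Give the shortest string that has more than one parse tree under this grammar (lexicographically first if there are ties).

n id * id

length 1: no string has ≥2 trees
length 2: no string has ≥2 trees
length 3: no string has ≥2 trees
length 4: n id * id has 2 parse trees

Two derivations of n id * id:
  Body ⇒ Body * Body ⇒ n Body * Body ⇒ n id * Body ⇒ n id * id
  Body ⇒ n Body ⇒ n Body * Body ⇒ n id * Body ⇒ n id * id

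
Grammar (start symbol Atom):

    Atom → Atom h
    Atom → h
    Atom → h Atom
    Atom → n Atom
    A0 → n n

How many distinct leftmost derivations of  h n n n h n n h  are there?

1

Parse trees for h n n n h n n h:
  [Atom h [Atom n [Atom n [Atom n [Atom h [Atom n [Atom n [Atom h]]]]]]]]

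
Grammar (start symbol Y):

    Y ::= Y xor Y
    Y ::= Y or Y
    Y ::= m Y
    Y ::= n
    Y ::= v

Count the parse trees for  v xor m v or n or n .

Parse trees for v xor m v or n or n (showing first 6 of 9):
  [Y [Y v] xor [Y [Y m [Y v]] or [Y [Y n] or [Y n]]]]
  [Y [Y v] xor [Y [Y [Y m [Y v]] or [Y n]] or [Y n]]]
  [Y [Y v] xor [Y [Y m [Y [Y v] or [Y n]]] or [Y n]]]
  [Y [Y v] xor [Y m [Y [Y v] or [Y [Y n] or [Y n]]]]]
  [Y [Y v] xor [Y m [Y [Y [Y v] or [Y n]] or [Y n]]]]
  [Y [Y [Y v] xor [Y m [Y v]]] or [Y [Y n] or [Y n]]]

9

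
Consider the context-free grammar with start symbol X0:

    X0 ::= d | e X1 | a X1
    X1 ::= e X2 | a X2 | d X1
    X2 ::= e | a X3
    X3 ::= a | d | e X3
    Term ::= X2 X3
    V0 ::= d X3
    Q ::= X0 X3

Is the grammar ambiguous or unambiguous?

Unambiguous

Only X0, X1, X2, X3 are reachable from X0; ignoring the rest: Restricted to the reachable nonterminals, every rule has the form A → t or A → t B, and no two rules for the same A share a first terminal. The grammar encodes a DFA — one run per string.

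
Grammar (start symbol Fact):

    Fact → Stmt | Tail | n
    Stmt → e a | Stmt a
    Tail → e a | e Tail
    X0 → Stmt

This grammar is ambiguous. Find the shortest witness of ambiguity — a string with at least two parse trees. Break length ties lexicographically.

e a

length 1: no string has ≥2 trees
length 2: e a has 2 parse trees

Two derivations of e a:
  Fact ⇒ Stmt ⇒ e a
  Fact ⇒ Tail ⇒ e a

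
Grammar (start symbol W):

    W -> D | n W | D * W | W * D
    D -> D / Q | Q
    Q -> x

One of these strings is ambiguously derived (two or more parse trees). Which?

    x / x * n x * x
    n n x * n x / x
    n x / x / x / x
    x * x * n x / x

x / x * n x * x

x / x * n x * x: 4 trees
n n x * n x / x: 1 tree
n x / x / x / x: 1 tree
x * x * n x / x: 1 tree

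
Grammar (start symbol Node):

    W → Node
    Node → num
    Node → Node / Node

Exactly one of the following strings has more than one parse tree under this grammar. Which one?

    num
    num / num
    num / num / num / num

num / num / num / num

num: 1 tree
num / num: 1 tree
num / num / num / num: 5 trees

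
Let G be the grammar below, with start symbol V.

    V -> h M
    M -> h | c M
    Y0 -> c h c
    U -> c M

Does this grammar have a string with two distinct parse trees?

Unambiguous

Only V, M are reachable from V; ignoring the rest: The reachable rules are right-linear with at most one rule per (nonterminal, next-terminal) pair. Each input token forces the next rule, so parsing is deterministic.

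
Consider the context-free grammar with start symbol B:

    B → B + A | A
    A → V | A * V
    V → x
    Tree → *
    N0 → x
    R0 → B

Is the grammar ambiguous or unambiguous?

Unambiguous

Only B, A, V are reachable from B; ignoring the rest: This is a standard precedence ladder (B over A over V), with each level left-recursive on its own operator ('+' at B, '*' at A). That structure is LR(1), hence unambiguous.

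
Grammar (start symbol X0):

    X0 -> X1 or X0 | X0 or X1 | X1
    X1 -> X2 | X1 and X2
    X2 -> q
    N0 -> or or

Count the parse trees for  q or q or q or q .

Parse trees for q or q or q or q:
  [X0 [X1 [X2 q]] or [X0 [X1 [X2 q]] or [X0 [X1 [X2 q]] or [X0 [X1 [X2 q]]]]]]
  [X0 [X1 [X2 q]] or [X0 [X1 [X2 q]] or [X0 [X0 [X1 [X2 q]]] or [X1 [X2 q]]]]]
  [X0 [X1 [X2 q]] or [X0 [X0 [X1 [X2 q]] or [X0 [X1 [X2 q]]]] or [X1 [X2 q]]]]
  [X0 [X1 [X2 q]] or [X0 [X0 [X0 [X1 [X2 q]]] or [X1 [X2 q]]] or [X1 [X2 q]]]]
  [X0 [X0 [X1 [X2 q]] or [X0 [X1 [X2 q]] or [X0 [X1 [X2 q]]]]] or [X1 [X2 q]]]
  [X0 [X0 [X1 [X2 q]] or [X0 [X0 [X1 [X2 q]]] or [X1 [X2 q]]]] or [X1 [X2 q]]]
  [X0 [X0 [X0 [X1 [X2 q]] or [X0 [X1 [X2 q]]]] or [X1 [X2 q]]] or [X1 [X2 q]]]
  [X0 [X0 [X0 [X0 [X1 [X2 q]]] or [X1 [X2 q]]] or [X1 [X2 q]]] or [X1 [X2 q]]]

8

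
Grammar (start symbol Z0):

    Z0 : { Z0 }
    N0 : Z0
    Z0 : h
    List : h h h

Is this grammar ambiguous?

(List, N0 are unreachable from Z0, so their rules don't affect L(Z0).) L(Z0) is { openⁿ atom closeⁿ : n ≥ 0 }. The bracket depth fixes n, and the derivation is forced at every step.

Unambiguous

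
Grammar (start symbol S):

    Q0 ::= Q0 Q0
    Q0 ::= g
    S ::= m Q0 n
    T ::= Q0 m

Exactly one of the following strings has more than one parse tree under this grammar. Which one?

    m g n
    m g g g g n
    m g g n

m g n: 1 tree
m g g g g n: 5 trees
m g g n: 1 tree

m g g g g n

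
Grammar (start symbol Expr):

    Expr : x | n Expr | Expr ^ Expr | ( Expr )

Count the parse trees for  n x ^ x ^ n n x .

5

Parse trees for n x ^ x ^ n n x:
  [Expr n [Expr [Expr x] ^ [Expr [Expr x] ^ [Expr n [Expr n [Expr x]]]]]]
  [Expr n [Expr [Expr [Expr x] ^ [Expr x]] ^ [Expr n [Expr n [Expr x]]]]]
  [Expr [Expr n [Expr x]] ^ [Expr [Expr x] ^ [Expr n [Expr n [Expr x]]]]]
  [Expr [Expr n [Expr [Expr x] ^ [Expr x]]] ^ [Expr n [Expr n [Expr x]]]]
  [Expr [Expr [Expr n [Expr x]] ^ [Expr x]] ^ [Expr n [Expr n [Expr x]]]]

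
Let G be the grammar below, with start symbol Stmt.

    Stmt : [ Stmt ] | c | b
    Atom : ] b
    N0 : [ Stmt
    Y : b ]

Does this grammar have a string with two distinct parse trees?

(Atom, N0, Y are unreachable from Stmt, so their rules don't affect L(Stmt).) L(Stmt) is { openⁿ atom closeⁿ : n ≥ 0 }. The bracket depth fixes n, and the derivation is forced at every step.

Unambiguous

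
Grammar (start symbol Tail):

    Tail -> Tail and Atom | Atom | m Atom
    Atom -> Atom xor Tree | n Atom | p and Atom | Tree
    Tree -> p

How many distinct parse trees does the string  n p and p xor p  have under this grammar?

4

Parse trees for n p and p xor p:
  [Tail [Tail [Atom n [Atom [Tree p]]]] and [Atom [Atom [Tree p]] xor [Tree p]]]
  [Tail [Atom [Atom n [Atom p and [Atom [Tree p]]]] xor [Tree p]]]
  [Tail [Atom n [Atom [Atom p and [Atom [Tree p]]] xor [Tree p]]]]
  [Tail [Atom n [Atom p and [Atom [Atom [Tree p]] xor [Tree p]]]]]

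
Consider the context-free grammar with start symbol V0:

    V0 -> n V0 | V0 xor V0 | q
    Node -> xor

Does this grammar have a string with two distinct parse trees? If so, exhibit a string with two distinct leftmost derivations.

Witness: n q xor q

Derivation 1: V0 ⇒ n V0 ⇒ n V0 xor V0 ⇒ n q xor V0 ⇒ n q xor q
Derivation 2: V0 ⇒ V0 xor V0 ⇒ n V0 xor V0 ⇒ n q xor V0 ⇒ n q xor q

Two distinct leftmost derivations for the same string.

Ambiguous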